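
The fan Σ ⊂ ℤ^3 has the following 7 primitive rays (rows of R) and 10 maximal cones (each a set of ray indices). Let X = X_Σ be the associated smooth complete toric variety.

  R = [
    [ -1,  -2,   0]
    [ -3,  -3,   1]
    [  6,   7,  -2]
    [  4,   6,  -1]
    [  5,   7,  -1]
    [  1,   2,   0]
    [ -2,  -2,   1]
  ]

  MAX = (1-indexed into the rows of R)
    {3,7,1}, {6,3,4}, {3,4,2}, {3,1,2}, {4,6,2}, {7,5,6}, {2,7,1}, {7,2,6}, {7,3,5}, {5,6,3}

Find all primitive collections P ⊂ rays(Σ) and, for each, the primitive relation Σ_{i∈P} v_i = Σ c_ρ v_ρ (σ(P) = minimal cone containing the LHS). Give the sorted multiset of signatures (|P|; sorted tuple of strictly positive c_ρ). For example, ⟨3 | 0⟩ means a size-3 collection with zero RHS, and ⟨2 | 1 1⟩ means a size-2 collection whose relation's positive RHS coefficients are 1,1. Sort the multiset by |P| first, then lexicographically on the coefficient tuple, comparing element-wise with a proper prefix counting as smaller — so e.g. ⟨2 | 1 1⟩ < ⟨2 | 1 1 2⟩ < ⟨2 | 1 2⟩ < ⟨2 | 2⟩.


|primitive collections| = 9. Relations:

  P={1,6}:  v_{1} + v_{6} = 0  ⟹  sig = ⟨2 | 0⟩
  P={1,4}:  v_{1} + v_{4} = v_{2} + v_{3}  ⟹  sig = ⟨2 | 1 1⟩
  P={1,5}:  v_{1} + v_{5} = v_{3} + v_{7}  ⟹  sig = ⟨2 | 1 1⟩
  P={4,5}:  v_{4} + v_{5} = v_{3} + 3·v_{6}  ⟹  sig = ⟨2 | 1 3⟩
  P={2,5}:  v_{2} + v_{5} = 2·v_{6}  ⟹  sig = ⟨2 | 2⟩
  P={4,7}:  v_{4} + v_{7} = 2·v_{6}  ⟹  sig = ⟨2 | 2⟩
  P={2,3,6}:  v_{2} + v_{3} + v_{6} = v_{4}  ⟹  sig = ⟨3 | 1⟩
  P={2,3,7}:  v_{2} + v_{3} + v_{7} = v_{6}  ⟹  sig = ⟨3 | 1⟩
  P={3,6,7}:  v_{3} + v_{6} + v_{7} = v_{5}  ⟹  sig = ⟨3 | 1⟩

Signatures (|P|; sorted positive RHS coefficients), sorted:
[⟨2 | 0⟩, ⟨2 | 1 1⟩, ⟨2 | 1 1⟩, ⟨2 | 1 3⟩, ⟨2 | 2⟩, ⟨2 | 2⟩, ⟨3 | 1⟩, ⟨3 | 1⟩, ⟨3 | 1⟩]


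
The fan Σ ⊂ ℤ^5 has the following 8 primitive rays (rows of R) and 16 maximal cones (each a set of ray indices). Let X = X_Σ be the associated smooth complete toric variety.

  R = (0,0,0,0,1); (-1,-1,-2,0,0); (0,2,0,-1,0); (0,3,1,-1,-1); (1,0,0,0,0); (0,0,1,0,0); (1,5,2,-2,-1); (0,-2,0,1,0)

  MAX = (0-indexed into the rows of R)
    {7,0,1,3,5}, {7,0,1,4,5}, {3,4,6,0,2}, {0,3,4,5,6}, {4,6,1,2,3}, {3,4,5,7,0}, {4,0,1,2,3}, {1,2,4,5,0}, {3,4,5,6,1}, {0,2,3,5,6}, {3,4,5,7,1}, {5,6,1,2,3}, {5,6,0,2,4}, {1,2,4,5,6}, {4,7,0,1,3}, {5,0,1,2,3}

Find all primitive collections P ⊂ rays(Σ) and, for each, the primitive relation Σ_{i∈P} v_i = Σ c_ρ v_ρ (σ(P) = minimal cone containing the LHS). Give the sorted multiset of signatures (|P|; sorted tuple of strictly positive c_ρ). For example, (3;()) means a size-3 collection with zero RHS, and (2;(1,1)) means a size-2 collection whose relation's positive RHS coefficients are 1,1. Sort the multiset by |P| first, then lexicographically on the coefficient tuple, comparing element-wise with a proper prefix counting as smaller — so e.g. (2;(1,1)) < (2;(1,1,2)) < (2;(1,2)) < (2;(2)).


Δ(Σ) — 8 vertices, 5 min non-faces:

  P = {2,7}:  v_{2} + v_{7} = 0 — sig = (2;())
  P = {6,7}:  v_{6} + v_{7} = v_{3} + v_{4} + v_{5} — sig = (2;(1,1,1))
  P = {0,1,6}:  v_{0} + v_{1} + v_{6} = 2·v_{2} — sig = (3;(2))
  P = {2,3,4,5}:  v_{2} + v_{3} + v_{4} + v_{5} = v_{6} — sig = (4;(1))
  P = {0,1,3,4,5}:  v_{0} + v_{1} + v_{3} + v_{4} + v_{5} = v_{2} — sig = (5;(1))

Hence PRS(X_Σ) =
    |P|=2: 2 collections, coeffs (), (1,1,1)
    |P|=3: 1 collection, coeffs (2)
    |P|=4: 1 collection, coeffs (1)
    |P|=5: 1 collection, coeffs (1)


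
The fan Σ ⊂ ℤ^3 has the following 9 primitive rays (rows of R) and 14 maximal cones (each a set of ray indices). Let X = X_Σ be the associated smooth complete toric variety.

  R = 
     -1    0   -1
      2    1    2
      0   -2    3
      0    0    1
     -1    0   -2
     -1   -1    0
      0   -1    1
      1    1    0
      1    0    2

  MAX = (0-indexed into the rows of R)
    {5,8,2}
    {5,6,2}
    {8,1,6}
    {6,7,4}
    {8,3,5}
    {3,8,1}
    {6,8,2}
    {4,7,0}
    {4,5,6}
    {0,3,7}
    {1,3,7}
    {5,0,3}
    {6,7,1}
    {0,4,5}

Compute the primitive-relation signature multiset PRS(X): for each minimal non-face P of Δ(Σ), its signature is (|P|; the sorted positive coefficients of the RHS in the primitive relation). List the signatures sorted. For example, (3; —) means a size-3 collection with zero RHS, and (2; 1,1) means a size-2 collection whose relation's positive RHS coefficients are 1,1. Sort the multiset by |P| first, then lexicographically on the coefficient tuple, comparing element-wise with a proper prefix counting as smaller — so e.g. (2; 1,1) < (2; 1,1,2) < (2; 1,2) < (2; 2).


16 collections generate NE(X_Σ); each relation:

  • {4,8}:  v_{4} + v_{8} = 0  →  sig = (2; —)
  • {5,7}:  v_{5} + v_{7} = 0  →  sig = (2; —)
  • {0,6}:  v_{0} + v_{6} = v_{5}  →  sig = (2; 1)
  • {0,8}:  v_{0} + v_{8} = v_{3}  →  sig = (2; 1)
  • {1,4}:  v_{1} + v_{4} = v_{7}  →  sig = (2; 1)
  • {1,5}:  v_{1} + v_{5} = v_{8}  →  sig = (2; 1)
  • {3,4}:  v_{3} + v_{4} = v_{0}  →  sig = (2; 1)
  • {7,8}:  v_{7} + v_{8} = v_{1}  →  sig = (2; 1)
  • {0,1}:  v_{0} + v_{1} = v_{3} + v_{7}  →  sig = (2; 1,1)
  • {2,4}:  v_{2} + v_{4} = v_{5} + v_{6}  →  sig = (2; 1,1)
  • {2,7}:  v_{2} + v_{7} = v_{6} + v_{8}  →  sig = (2; 1,1)
  • {3,6}:  v_{3} + v_{6} = v_{5} + v_{8}  →  sig = (2; 1,1)
  • {0,2}:  v_{0} + v_{2} = 2·v_{5} + v_{8}  →  sig = (2; 1,2)
  • {1,2}:  v_{1} + v_{2} = v_{6} + 2·v_{8}  →  sig = (2; 1,2)
  • {2,3}:  v_{2} + v_{3} = 2·v_{5} + 2·v_{8}  →  sig = (2; 2,2)
  • {5,6,8}:  v_{5} + v_{6} + v_{8} = v_{2}  →  sig = (3; 1)

Signatures (|P|; sorted positive RHS coefficients), sorted:
    (2; —)
    (2; —)
    (2; 1)
    (2; 1)
    (2; 1)
    (2; 1)
    (2; 1)
    (2; 1)
    (2; 1,1)
    (2; 1,1)
    (2; 1,1)
    (2; 1,1)
    (2; 1,2)
    (2; 1,2)
    (2; 2,2)
    (3; 1)


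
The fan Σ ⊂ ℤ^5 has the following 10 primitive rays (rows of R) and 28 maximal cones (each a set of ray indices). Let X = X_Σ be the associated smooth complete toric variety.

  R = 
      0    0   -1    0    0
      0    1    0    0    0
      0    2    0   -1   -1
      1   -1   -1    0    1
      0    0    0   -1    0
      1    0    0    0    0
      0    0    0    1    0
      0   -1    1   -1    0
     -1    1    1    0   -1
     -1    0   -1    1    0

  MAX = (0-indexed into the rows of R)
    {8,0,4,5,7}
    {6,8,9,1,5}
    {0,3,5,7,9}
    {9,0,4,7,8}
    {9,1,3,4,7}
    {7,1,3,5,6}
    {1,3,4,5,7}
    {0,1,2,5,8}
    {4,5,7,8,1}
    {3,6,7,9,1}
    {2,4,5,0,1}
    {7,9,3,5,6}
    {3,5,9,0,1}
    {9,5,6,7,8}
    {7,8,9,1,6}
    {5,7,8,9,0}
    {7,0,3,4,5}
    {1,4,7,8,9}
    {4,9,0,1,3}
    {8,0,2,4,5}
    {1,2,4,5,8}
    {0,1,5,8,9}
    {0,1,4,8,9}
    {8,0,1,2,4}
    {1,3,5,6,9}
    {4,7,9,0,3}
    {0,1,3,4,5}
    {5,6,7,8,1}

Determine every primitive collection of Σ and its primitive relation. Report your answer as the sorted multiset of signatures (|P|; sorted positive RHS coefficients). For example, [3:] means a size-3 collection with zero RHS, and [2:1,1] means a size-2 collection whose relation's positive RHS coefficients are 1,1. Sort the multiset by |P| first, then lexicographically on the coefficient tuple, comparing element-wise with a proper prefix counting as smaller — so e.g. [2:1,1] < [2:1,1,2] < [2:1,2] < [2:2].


Δ(Σ) — 10 vertices, 11 min non-faces:

  {3,8}:  v_{3} + v_{8} = 0 — sig = [2:]
  {4,6}:  v_{4} + v_{6} = 0 — sig = [2:]
  {0,6}:  v_{0} + v_{6} = v_{5} + v_{9} — sig = [2:1,1]
  {2,3}:  v_{2} + v_{3} = v_{0} + v_{1} + v_{4} + v_{5} — sig = [2:1,1,1,1]
  {2,6}:  v_{2} + v_{6} = v_{0} + v_{1} + v_{5} + v_{8} — sig = [2:1,1,1,1]
  {2,7}:  v_{2} + v_{7} = 2·v_{4} + v_{5} + v_{8} — sig = [2:1,1,2]
  {2,9}:  v_{2} + v_{9} = 2·v_{0} + v_{1} + v_{8} — sig = [2:1,1,2]
  {0,1,7}:  v_{0} + v_{1} + v_{7} = v_{4} — sig = [3:1]
  {4,5,9}:  v_{4} + v_{5} + v_{9} = v_{0} — sig = [3:1]
  {1,5,7,9}:  v_{1} + v_{5} + v_{7} + v_{9} = 0 — sig = [4:]
  {0,1,4,5,8}:  v_{0} + v_{1} + v_{4} + v_{5} + v_{8} = v_{2} — sig = [5:1]

Signatures (|P|; sorted positive RHS coefficients), sorted:
{ [2:] ×2,  [2:1,1],  [2:1,1,1,1] ×2,  [2:1,1,2] ×2,  [3:1] ×2,  [4:],  [5:1] }


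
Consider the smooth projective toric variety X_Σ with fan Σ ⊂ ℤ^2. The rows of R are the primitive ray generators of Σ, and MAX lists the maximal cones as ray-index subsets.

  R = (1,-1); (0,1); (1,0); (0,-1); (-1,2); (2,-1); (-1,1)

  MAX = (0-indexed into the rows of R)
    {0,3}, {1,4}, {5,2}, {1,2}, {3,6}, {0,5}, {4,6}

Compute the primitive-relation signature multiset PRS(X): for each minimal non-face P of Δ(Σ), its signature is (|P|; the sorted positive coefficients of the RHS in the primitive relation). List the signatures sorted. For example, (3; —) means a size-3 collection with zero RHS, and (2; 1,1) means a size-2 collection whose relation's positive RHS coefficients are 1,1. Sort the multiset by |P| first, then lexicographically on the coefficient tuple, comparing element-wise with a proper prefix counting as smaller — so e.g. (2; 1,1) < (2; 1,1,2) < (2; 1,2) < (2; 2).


Primitive collections (14):

  {0,6}:  v_{0} + v_{6} = 0 ; sig = (2; —)
  {1,3}:  v_{1} + v_{3} = 0 ; sig = (2; —)
  {0,1}:  v_{0} + v_{1} = v_{2} ; sig = (2; 1)
  {0,2}:  v_{0} + v_{2} = v_{5} ; sig = (2; 1)
  {0,4}:  v_{0} + v_{4} = v_{1} ; sig = (2; 1)
  {1,6}:  v_{1} + v_{6} = v_{4} ; sig = (2; 1)
  {2,3}:  v_{2} + v_{3} = v_{0} ; sig = (2; 1)
  {2,6}:  v_{2} + v_{6} = v_{1} ; sig = (2; 1)
  {3,4}:  v_{3} + v_{4} = v_{6} ; sig = (2; 1)
  {5,6}:  v_{5} + v_{6} = v_{2} ; sig = (2; 1)
  {4,5}:  v_{4} + v_{5} = v_{1} + v_{2} ; sig = (2; 1,1)
  {1,5}:  v_{1} + v_{5} = 2·v_{2} ; sig = (2; 2)
  {2,4}:  v_{2} + v_{4} = 2·v_{1} ; sig = (2; 2)
  {3,5}:  v_{3} + v_{5} = 2·v_{0} ; sig = (2; 2)

Hence PRS(X_Σ) =
[(2; —), (2; —), (2; 1), (2; 1), (2; 1), (2; 1), (2; 1), (2; 1), (2; 1), (2; 1), (2; 1,1), (2; 2), (2; 2), (2; 2)]


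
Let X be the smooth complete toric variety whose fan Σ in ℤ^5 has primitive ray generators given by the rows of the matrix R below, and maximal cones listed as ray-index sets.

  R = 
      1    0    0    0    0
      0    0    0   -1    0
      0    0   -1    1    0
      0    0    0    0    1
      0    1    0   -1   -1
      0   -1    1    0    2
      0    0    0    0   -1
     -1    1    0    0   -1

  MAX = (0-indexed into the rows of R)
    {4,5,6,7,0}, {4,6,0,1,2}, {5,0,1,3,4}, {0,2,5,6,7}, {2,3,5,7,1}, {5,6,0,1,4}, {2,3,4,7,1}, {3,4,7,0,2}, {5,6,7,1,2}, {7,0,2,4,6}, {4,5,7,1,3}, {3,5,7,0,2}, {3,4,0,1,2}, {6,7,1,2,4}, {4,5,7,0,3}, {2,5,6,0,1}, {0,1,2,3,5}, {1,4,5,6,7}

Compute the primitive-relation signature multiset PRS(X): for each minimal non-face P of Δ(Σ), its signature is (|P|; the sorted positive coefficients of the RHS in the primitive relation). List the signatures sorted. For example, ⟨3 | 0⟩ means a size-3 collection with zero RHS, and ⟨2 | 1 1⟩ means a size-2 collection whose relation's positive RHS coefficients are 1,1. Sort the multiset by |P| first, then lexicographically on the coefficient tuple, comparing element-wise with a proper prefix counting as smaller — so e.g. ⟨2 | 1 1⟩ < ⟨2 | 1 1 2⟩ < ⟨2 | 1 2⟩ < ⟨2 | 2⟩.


Primitive collections (3):

  • {3,6}:  v_{3} + v_{6} = 0 — sig = ⟨2 | 0⟩
  • {0,1,7}:  v_{0} + v_{1} + v_{7} = v_{4} — sig = ⟨3 | 1⟩
  • {2,4,5}:  v_{2} + v_{4} + v_{5} = v_{3} — sig = ⟨3 | 1⟩

Signatures (|P|; sorted positive RHS coefficients), sorted:
    |P|=2: 1 collection, coeffs ()
    |P|=3: 2 collections, coeffs (1), (1)


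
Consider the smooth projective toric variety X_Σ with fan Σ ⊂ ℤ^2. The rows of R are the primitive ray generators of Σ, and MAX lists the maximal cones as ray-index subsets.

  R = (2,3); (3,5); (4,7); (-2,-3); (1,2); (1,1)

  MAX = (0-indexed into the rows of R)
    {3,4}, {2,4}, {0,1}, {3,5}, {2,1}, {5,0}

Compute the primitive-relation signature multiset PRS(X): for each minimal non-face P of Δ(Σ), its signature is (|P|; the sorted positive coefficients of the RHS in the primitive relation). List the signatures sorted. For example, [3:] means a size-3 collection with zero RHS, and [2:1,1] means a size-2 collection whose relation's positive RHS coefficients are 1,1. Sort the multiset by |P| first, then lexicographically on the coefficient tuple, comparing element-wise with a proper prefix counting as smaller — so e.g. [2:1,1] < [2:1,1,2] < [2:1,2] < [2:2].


9 collections generate NE(X_Σ); each relation:

  • {0,3}:  v_{0} + v_{3} = 0 — sig = [2:]
  • {0,4}:  v_{0} + v_{4} = v_{1} — sig = [2:1]
  • {1,3}:  v_{1} + v_{3} = v_{4} — sig = [2:1]
  • {1,4}:  v_{1} + v_{4} = v_{2} — sig = [2:1]
  • {4,5}:  v_{4} + v_{5} = v_{0} — sig = [2:1]
  • {2,5}:  v_{2} + v_{5} = v_{0} + v_{1} — sig = [2:1,1]
  • {0,2}:  v_{0} + v_{2} = 2·v_{1} — sig = [2:2]
  • {1,5}:  v_{1} + v_{5} = 2·v_{0} — sig = [2:2]
  • {2,3}:  v_{2} + v_{3} = 2·v_{4} — sig = [2:2]

Sorted signature multiset PRS(X):
    [2:]
    [2:1]
    [2:1]
    [2:1]
    [2:1]
    [2:1,1]
    [2:2]
    [2:2]
    [2:2]


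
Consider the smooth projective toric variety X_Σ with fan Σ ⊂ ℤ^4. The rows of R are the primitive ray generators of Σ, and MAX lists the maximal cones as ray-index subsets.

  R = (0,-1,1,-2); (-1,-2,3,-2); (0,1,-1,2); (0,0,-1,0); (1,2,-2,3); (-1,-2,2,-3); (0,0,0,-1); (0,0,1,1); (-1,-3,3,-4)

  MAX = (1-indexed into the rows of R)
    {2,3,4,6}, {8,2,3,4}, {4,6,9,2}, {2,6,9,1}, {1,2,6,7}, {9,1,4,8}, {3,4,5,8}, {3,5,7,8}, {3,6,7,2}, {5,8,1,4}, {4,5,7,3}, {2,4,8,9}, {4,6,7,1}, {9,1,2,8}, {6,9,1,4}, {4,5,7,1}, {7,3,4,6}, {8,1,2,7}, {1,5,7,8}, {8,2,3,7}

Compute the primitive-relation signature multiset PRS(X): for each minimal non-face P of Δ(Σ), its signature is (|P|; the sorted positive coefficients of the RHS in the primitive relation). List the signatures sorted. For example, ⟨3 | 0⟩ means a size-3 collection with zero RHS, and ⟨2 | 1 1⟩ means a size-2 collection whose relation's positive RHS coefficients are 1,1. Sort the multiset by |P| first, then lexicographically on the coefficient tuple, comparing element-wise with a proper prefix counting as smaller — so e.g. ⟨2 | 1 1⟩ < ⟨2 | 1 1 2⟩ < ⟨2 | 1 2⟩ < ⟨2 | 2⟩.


Σ has 10 primitive collections:

  P={1,3}:  v_{1} + v_{3} = 0  →  sig = ⟨2 | 0⟩
  P={5,6}:  v_{5} + v_{6} = 0  →  sig = ⟨2 | 0⟩
  P={2,5}:  v_{2} + v_{5} = v_{8}  →  sig = ⟨2 | 1⟩
  P={6,8}:  v_{6} + v_{8} = v_{2}  →  sig = ⟨2 | 1⟩
  P={3,9}:  v_{3} + v_{9} = v_{2} + v_{4}  →  sig = ⟨2 | 1 1⟩
  P={7,9}:  v_{7} + v_{9} = v_{1} + v_{6}  →  sig = ⟨2 | 1 1⟩
  P={5,9}:  v_{5} + v_{9} = v_{1} + v_{4} + v_{8}  →  sig = ⟨2 | 1 1 1⟩
  P={4,7,8}:  v_{4} + v_{7} + v_{8} = 0  →  sig = ⟨3 | 0⟩
  P={1,2,4}:  v_{1} + v_{2} + v_{4} = v_{9}  →  sig = ⟨3 | 1⟩
  P={2,4,7}:  v_{2} + v_{4} + v_{7} = v_{6}  →  sig = ⟨3 | 1⟩

Hence PRS(X_Σ) =
    ⟨2 | 0⟩
    ⟨2 | 0⟩
    ⟨2 | 1⟩
    ⟨2 | 1⟩
    ⟨2 | 1 1⟩
    ⟨2 | 1 1⟩
    ⟨2 | 1 1 1⟩
    ⟨3 | 0⟩
    ⟨3 | 1⟩
    ⟨3 | 1⟩


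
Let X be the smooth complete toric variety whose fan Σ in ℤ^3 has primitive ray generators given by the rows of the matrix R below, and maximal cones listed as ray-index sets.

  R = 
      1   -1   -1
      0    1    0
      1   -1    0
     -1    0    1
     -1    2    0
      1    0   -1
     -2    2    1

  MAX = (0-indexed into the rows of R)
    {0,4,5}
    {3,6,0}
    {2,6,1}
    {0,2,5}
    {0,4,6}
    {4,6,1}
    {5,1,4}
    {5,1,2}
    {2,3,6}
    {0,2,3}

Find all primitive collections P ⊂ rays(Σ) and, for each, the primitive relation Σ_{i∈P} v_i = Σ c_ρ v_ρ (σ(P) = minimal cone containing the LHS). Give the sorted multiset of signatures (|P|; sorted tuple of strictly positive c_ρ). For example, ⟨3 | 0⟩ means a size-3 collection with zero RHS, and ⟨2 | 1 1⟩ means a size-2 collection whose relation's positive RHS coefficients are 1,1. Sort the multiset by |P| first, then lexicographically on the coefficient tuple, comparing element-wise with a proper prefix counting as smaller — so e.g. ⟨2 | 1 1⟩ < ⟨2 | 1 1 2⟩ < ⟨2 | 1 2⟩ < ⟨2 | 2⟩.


Δ(Σ) — 7 vertices, 7 min non-faces:

  • {3,5}:  v_{3} + v_{5} = 0  →  sig = ⟨2 | 0⟩
  • {0,1}:  v_{0} + v_{1} = v_{5}  →  sig = ⟨2 | 1⟩
  • {2,4}:  v_{2} + v_{4} = v_{1}  →  sig = ⟨2 | 1⟩
  • {3,4}:  v_{3} + v_{4} = v_{6}  →  sig = ⟨2 | 1⟩
  • {5,6}:  v_{5} + v_{6} = v_{4}  →  sig = ⟨2 | 1⟩
  • {1,3}:  v_{1} + v_{3} = v_{2} + v_{6}  →  sig = ⟨2 | 1 1⟩
  • {0,2,6}:  v_{0} + v_{2} + v_{6} = 0  →  sig = ⟨3 | 0⟩

Hence PRS(X_Σ) =
    ⟨2 | 0⟩
    ⟨2 | 1⟩
    ⟨2 | 1⟩
    ⟨2 | 1⟩
    ⟨2 | 1⟩
    ⟨2 | 1 1⟩
    ⟨3 | 0⟩


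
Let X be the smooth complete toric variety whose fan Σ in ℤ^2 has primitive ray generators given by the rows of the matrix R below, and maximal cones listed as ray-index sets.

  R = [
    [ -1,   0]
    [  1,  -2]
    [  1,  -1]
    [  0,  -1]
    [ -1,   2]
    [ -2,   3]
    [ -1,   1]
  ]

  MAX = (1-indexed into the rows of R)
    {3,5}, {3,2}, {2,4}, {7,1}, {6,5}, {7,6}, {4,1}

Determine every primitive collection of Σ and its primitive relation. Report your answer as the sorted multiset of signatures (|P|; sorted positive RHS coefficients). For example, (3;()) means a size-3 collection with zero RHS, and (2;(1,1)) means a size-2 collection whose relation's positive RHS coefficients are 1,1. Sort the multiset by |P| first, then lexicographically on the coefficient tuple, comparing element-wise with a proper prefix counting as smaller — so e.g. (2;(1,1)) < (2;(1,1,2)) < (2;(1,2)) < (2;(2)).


The 14 primitive collections of Σ (r=7, n=2):

  {2,5}:  v_{2} + v_{5} = 0 ; sig = (2;())
  {3,7}:  v_{3} + v_{7} = 0 ; sig = (2;())
  {1,3}:  v_{1} + v_{3} = v_{4} ; sig = (2;(1))
  {2,6}:  v_{2} + v_{6} = v_{7} ; sig = (2;(1))
  {2,7}:  v_{2} + v_{7} = v_{4} ; sig = (2;(1))
  {3,4}:  v_{3} + v_{4} = v_{2} ; sig = (2;(1))
  {3,6}:  v_{3} + v_{6} = v_{5} ; sig = (2;(1))
  {4,5}:  v_{4} + v_{5} = v_{7} ; sig = (2;(1))
  {4,7}:  v_{4} + v_{7} = v_{1} ; sig = (2;(1))
  {5,7}:  v_{5} + v_{7} = v_{6} ; sig = (2;(1))
  {1,2}:  v_{1} + v_{2} = 2·v_{4} ; sig = (2;(2))
  {1,5}:  v_{1} + v_{5} = 2·v_{7} ; sig = (2;(2))
  {4,6}:  v_{4} + v_{6} = 2·v_{7} ; sig = (2;(2))
  {1,6}:  v_{1} + v_{6} = 3·v_{7} ; sig = (2;(3))

so the primitive-relation signature multiset is
    (2;())
    (2;())
    (2;(1))
    (2;(1))
    (2;(1))
    (2;(1))
    (2;(1))
    (2;(1))
    (2;(1))
    (2;(1))
    (2;(2))
    (2;(2))
    (2;(2))
    (2;(3))


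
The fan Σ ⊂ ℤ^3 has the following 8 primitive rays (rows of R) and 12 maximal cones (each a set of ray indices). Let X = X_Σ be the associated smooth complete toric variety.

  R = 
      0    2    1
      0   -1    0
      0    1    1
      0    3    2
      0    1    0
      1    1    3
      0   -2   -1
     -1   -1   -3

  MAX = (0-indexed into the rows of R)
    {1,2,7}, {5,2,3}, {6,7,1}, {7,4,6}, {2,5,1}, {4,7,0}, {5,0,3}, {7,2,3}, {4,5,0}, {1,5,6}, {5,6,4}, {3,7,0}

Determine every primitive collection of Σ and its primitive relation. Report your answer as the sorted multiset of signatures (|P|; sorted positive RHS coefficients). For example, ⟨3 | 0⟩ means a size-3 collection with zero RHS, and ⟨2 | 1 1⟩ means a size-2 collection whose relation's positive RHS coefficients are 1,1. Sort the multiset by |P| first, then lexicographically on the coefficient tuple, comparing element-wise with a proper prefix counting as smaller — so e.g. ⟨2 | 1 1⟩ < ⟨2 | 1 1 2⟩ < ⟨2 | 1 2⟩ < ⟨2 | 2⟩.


10 minimal non-faces of Δ(Σ) (on 8 rays):

  {0,6}:  v_{0} + v_{6} = 0  →  sig = ⟨2 | 0⟩
  {1,4}:  v_{1} + v_{4} = 0  →  sig = ⟨2 | 0⟩
  {5,7}:  v_{5} + v_{7} = 0  →  sig = ⟨2 | 0⟩
  {0,1}:  v_{0} + v_{1} = v_{2}  →  sig = ⟨2 | 1⟩
  {0,2}:  v_{0} + v_{2} = v_{3}  →  sig = ⟨2 | 1⟩
  {2,4}:  v_{2} + v_{4} = v_{0}  →  sig = ⟨2 | 1⟩
  {2,6}:  v_{2} + v_{6} = v_{1}  →  sig = ⟨2 | 1⟩
  {3,6}:  v_{3} + v_{6} = v_{2}  →  sig = ⟨2 | 1⟩
  {1,3}:  v_{1} + v_{3} = 2·v_{2}  →  sig = ⟨2 | 2⟩
  {3,4}:  v_{3} + v_{4} = 2·v_{0}  →  sig = ⟨2 | 2⟩

so the primitive-relation signature multiset is
    |P|=2: 10 collections, coeffs (), (), (), (1), (1), (1), (1), (1), (2), (2)


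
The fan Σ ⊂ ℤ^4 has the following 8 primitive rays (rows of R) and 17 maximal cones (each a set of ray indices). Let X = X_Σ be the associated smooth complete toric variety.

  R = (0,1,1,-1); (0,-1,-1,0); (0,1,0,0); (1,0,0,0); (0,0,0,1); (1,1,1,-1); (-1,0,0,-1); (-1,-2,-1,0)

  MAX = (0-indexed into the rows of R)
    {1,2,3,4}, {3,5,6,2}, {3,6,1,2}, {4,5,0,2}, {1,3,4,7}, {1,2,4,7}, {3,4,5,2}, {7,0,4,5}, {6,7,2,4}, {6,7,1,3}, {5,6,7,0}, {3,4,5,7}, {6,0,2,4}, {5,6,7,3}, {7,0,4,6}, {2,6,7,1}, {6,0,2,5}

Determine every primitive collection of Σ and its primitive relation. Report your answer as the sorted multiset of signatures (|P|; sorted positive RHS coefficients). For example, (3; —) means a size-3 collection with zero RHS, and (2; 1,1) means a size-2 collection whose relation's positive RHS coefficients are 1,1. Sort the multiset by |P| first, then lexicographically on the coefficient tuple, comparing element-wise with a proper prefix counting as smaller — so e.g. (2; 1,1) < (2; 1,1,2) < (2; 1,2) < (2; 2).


Minimal non-faces — 9 found among 8 rays, 17 max cones:

  P = {0,3}:  v_{0} + v_{3} = v_{5}  →  sig = (2; 1)
  P = {0,1}:  v_{0} + v_{1} = v_{3} + v_{6}  →  sig = (2; 1,1)
  P = {1,5}:  v_{1} + v_{5} = 2·v_{3} + v_{6}  →  sig = (2; 1,2)
  P = {3,4,6}:  v_{3} + v_{4} + v_{6} = 0  →  sig = (3; —)
  P = {0,2,7}:  v_{0} + v_{2} + v_{7} = v_{6}  →  sig = (3; 1)
  P = {2,3,7}:  v_{2} + v_{3} + v_{7} = v_{1}  →  sig = (3; 1)
  P = {4,5,6}:  v_{4} + v_{5} + v_{6} = v_{0}  →  sig = (3; 1)
  P = {1,4,6}:  v_{1} + v_{4} + v_{6} = v_{2} + v_{7}  →  sig = (3; 1,1)
  P = {2,5,7}:  v_{2} + v_{5} + v_{7} = v_{3} + v_{6}  →  sig = (3; 1,1)

so the primitive-relation signature multiset is
    |P|=2: 3 collections, coeffs (1), (1,1), (1,2)
    |P|=3: 6 collections, coeffs (), (1), (1), (1), (1,1), (1,1)


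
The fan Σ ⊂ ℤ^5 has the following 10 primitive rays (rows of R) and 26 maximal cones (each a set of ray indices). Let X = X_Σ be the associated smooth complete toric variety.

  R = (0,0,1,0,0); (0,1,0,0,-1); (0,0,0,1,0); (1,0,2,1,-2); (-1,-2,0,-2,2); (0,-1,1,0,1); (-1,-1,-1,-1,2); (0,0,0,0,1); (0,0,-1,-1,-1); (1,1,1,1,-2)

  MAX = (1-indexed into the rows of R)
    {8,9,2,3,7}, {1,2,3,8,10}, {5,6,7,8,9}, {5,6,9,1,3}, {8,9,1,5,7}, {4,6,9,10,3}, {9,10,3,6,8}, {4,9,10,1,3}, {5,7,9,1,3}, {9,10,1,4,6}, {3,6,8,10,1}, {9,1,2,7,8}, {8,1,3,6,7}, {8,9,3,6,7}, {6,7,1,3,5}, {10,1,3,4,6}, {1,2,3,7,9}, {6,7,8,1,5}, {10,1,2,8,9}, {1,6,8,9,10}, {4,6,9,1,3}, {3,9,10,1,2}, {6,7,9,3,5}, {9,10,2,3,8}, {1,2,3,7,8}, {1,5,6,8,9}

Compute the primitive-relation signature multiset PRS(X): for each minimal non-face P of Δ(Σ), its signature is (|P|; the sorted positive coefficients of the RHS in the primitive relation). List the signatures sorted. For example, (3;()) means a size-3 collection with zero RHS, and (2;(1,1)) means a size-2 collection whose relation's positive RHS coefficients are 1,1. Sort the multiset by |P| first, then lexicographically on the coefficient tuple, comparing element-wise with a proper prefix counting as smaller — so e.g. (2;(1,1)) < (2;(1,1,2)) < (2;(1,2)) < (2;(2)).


|primitive collections| = 12. Relations:

  • {7,10}:  v_{7} + v_{10} = 0 — sig = (2;())
  • {2,6}:  v_{2} + v_{6} = v_{1} — sig = (2;(1))
  • {4,8}:  v_{4} + v_{8} = v_{6} + v_{10} — sig = (2;(1,1))
  • {5,10}:  v_{5} + v_{10} = v_{1} + v_{6} + v_{9} — sig = (2;(1,1,1))
  • {4,7}:  v_{4} + v_{7} = v_{1} + v_{3} + v_{6} + v_{9} — sig = (2;(1,1,1,1))
  • {2,4}:  v_{2} + v_{4} = 2·v_{1} + v_{3} + v_{9} + v_{10} — sig = (2;(1,1,1,2))
  • {2,5}:  v_{2} + v_{5} = 2·v_{1} + v_{7} + v_{9} — sig = (2;(1,1,2))
  • {4,5}:  v_{4} + v_{5} = 2·v_{1} + v_{3} + 2·v_{6} + 2·v_{9} — sig = (2;(1,2,2,2))
  • {3,5,8}:  v_{3} + v_{5} + v_{8} = v_{6} + v_{7} — sig = (3;(1,1))
  • {1,3,8,9}:  v_{1} + v_{3} + v_{8} + v_{9} = 0 — sig = (4;())
  • {1,6,7,9}:  v_{1} + v_{6} + v_{7} + v_{9} = v_{5} — sig = (4;(1))
  • {1,3,6,9,10}:  v_{1} + v_{3} + v_{6} + v_{9} + v_{10} = v_{4} — sig = (5;(1))

so the primitive-relation signature multiset is
    (2;())
    (2;(1))
    (2;(1,1))
    (2;(1,1,1))
    (2;(1,1,1,1))
    (2;(1,1,1,2))
    (2;(1,1,2))
    (2;(1,2,2,2))
    (3;(1,1))
    (4;())
    (4;(1))
    (5;(1))


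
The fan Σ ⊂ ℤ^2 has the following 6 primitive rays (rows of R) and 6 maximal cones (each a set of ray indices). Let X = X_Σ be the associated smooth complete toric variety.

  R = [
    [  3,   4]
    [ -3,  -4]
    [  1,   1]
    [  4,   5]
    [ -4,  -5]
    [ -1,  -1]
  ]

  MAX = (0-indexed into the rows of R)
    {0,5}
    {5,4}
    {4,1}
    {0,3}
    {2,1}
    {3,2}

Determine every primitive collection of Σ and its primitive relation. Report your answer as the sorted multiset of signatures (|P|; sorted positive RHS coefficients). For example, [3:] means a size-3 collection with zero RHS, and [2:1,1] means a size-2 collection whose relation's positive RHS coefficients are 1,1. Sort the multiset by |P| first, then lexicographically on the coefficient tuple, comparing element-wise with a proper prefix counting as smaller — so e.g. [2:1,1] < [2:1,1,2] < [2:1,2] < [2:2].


The 9 primitive collections of Σ (r=6, n=2):

  • {0,1}:  v_{0} + v_{1} = 0  ⟹  sig = [2:]
  • {2,5}:  v_{2} + v_{5} = 0  ⟹  sig = [2:]
  • {3,4}:  v_{3} + v_{4} = 0  ⟹  sig = [2:]
  • {0,2}:  v_{0} + v_{2} = v_{3}  ⟹  sig = [2:1]
  • {0,4}:  v_{0} + v_{4} = v_{5}  ⟹  sig = [2:1]
  • {1,3}:  v_{1} + v_{3} = v_{2}  ⟹  sig = [2:1]
  • {1,5}:  v_{1} + v_{5} = v_{4}  ⟹  sig = [2:1]
  • {2,4}:  v_{2} + v_{4} = v_{1}  ⟹  sig = [2:1]
  • {3,5}:  v_{3} + v_{5} = v_{0}  ⟹  sig = [2:1]

Hence PRS(X_Σ) =
{ [2:] ×3,  [2:1] ×6 }


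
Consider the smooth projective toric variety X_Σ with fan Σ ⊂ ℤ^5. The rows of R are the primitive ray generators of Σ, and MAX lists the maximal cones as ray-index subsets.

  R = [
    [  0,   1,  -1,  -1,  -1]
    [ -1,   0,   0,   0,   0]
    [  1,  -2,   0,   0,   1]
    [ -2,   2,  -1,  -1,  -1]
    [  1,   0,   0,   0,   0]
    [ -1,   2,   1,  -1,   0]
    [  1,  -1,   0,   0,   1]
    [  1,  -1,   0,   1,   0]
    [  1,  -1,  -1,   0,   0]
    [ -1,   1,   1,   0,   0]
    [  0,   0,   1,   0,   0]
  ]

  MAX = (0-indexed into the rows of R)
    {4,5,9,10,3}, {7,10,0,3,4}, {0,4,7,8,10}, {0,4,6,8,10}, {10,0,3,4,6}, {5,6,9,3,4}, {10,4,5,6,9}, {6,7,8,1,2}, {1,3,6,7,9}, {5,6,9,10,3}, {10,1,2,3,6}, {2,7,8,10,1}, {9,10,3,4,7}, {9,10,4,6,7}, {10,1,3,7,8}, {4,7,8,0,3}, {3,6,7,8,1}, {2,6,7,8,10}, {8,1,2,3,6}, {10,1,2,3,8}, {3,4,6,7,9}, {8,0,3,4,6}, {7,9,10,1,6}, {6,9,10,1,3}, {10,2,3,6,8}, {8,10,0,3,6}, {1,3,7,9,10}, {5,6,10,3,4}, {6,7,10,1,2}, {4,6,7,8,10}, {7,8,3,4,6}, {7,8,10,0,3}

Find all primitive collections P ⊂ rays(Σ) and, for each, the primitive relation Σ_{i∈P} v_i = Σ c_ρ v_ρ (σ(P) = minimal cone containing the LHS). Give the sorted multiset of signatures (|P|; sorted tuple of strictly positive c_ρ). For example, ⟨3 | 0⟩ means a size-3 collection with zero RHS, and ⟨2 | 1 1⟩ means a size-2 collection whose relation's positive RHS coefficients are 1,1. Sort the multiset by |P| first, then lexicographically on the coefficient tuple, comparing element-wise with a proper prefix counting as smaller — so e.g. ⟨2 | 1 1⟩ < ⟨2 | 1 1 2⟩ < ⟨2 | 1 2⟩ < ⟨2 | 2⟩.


Σ has 18 primitive collections:

  P={1,4}:  v_{1} + v_{4} = 0  so sig = ⟨2 | 0⟩
  P={8,9}:  v_{8} + v_{9} = 0  so sig = ⟨2 | 0⟩
  P={5,7}:  v_{5} + v_{7} = v_{4} + v_{9}  so sig = ⟨2 | 1 1⟩
  P={0,1}:  v_{0} + v_{1} = v_{3} + v_{8} + v_{10}  so sig = ⟨2 | 1 1 1⟩
  P={0,9}:  v_{0} + v_{9} = v_{3} + v_{4} + v_{10}  so sig = ⟨2 | 1 1 1⟩
  P={2,4}:  v_{2} + v_{4} = v_{6} + v_{8} + v_{10}  so sig = ⟨2 | 1 1 1⟩
  P={2,9}:  v_{2} + v_{9} = v_{1} + v_{6} + v_{10}  so sig = ⟨2 | 1 1 1⟩
  P={1,5}:  v_{1} + v_{5} = v_{3} + v_{6} + v_{9} + v_{10}  so sig = ⟨2 | 1 1 1 1⟩
  P={5,8}:  v_{5} + v_{8} = v_{3} + v_{4} + v_{6} + v_{10}  so sig = ⟨2 | 1 1 1 1⟩
  P={0,2}:  v_{0} + v_{2} = v_{3} + v_{6} + 2·v_{8} + 2·v_{10}  so sig = ⟨2 | 1 1 2 2⟩
  P={2,5}:  v_{2} + v_{5} = v_{3} + 2·v_{6} + 2·v_{10}  so sig = ⟨2 | 1 2 2⟩
  P={0,5}:  v_{0} + v_{5} = 2·v_{3} + 2·v_{4} + v_{6} + 2·v_{10}  so sig = ⟨2 | 1 2 2 2⟩
  P={0,6,7}:  v_{0} + v_{6} + v_{7} = v_{4} + v_{8}  so sig = ⟨3 | 1 1⟩
  P={2,3,7}:  v_{2} + v_{3} + v_{7} = v_{1} + v_{8}  so sig = ⟨3 | 1 1⟩
  P={3,6,7,10}:  v_{3} + v_{6} + v_{7} + v_{10} = 0  so sig = ⟨4 | 0⟩
  P={1,6,8,10}:  v_{1} + v_{6} + v_{8} + v_{10} = v_{2}  so sig = ⟨4 | 1⟩
  P={3,4,8,10}:  v_{3} + v_{4} + v_{8} + v_{10} = v_{0}  so sig = ⟨4 | 1⟩
  P={3,4,6,9,10}:  v_{3} + v_{4} + v_{6} + v_{9} + v_{10} = v_{5}  so sig = ⟨5 | 1⟩

Sorted signature multiset PRS(X):
    |P|=2: 12 collections, coeffs (), (), (1,1), (1,1,1), (1,1,1), (1,1,1), (1,1,1), (1,1,1,1), (1,1,1,1), (1,1,2,2), (1,2,2), (1,2,2,2)
    |P|=3: 2 collections, coeffs (1,1), (1,1)
    |P|=4: 3 collections, coeffs (), (1), (1)
    |P|=5: 1 collection, coeffs (1)


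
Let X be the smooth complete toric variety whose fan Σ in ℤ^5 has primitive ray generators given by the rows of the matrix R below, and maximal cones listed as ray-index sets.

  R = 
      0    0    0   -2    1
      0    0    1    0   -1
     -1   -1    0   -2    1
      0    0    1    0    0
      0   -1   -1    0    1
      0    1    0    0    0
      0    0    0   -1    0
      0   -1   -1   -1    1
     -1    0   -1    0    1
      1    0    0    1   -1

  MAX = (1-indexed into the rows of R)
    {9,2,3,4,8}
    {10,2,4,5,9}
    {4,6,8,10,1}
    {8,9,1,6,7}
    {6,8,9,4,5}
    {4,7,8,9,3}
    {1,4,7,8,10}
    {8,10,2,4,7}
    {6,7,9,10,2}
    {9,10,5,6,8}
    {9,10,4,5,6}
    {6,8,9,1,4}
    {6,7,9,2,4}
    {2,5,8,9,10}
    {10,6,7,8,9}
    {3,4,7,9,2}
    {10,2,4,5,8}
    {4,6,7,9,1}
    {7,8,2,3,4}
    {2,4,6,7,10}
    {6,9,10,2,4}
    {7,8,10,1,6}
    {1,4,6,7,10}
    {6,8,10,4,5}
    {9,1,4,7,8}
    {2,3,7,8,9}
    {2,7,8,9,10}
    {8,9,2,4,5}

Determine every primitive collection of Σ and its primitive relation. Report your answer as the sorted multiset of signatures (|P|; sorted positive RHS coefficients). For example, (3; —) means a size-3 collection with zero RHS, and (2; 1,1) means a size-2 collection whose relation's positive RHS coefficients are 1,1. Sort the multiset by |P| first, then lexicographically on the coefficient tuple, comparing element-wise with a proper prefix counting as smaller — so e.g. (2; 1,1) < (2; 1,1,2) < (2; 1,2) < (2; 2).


Primitive collections (14):

  P={5,7}:  v_{5} + v_{7} = v_{8} ; sig = (2; 1)
  P={3,10}:  v_{3} + v_{10} = v_{2} + v_{8} ; sig = (2; 1,1)
  P={3,5}:  v_{3} + v_{5} = v_{2} + v_{4} + 2·v_{8} + v_{9} ; sig = (2; 1,1,1,2)
  P={1,5}:  v_{1} + v_{5} = v_{4} + v_{6} + 2·v_{8} ; sig = (2; 1,1,2)
  P={3,6}:  v_{3} + v_{6} = v_{4} + 2·v_{7} + v_{9} ; sig = (2; 1,1,2)
  P={1,3}:  v_{1} + v_{3} = 2·v_{4} + 3·v_{7} + v_{8} + v_{9} ; sig = (2; 1,1,2,3)
  P={1,2}:  v_{1} + v_{2} = v_{4} + 2·v_{7} ; sig = (2; 1,2)
  P={2,5,6}:  v_{2} + v_{5} + v_{6} = 0 ; sig = (3; —)
  P={2,6,8}:  v_{2} + v_{6} + v_{8} = v_{7} ; sig = (3; 1)
  P={1,9,10}:  v_{1} + v_{9} + v_{10} = v_{6} + v_{8} ; sig = (3; 1,1)
  P={4,7,9,10}:  v_{4} + v_{7} + v_{9} + v_{10} = 0 ; sig = (4; —)
  P={4,6,7,8}:  v_{4} + v_{6} + v_{7} + v_{8} = v_{1} ; sig = (4; 1)
  P={4,8,9,10}:  v_{4} + v_{8} + v_{9} + v_{10} = v_{5} ; sig = (4; 1)
  P={2,4,7,8,9}:  v_{2} + v_{4} + v_{7} + v_{8} + v_{9} = v_{3} ; sig = (5; 1)

Signatures (|P|; sorted positive RHS coefficients), sorted:
    (2; 1)
    (2; 1,1)
    (2; 1,1,1,2)
    (2; 1,1,2)
    (2; 1,1,2)
    (2; 1,1,2,3)
    (2; 1,2)
    (3; —)
    (3; 1)
    (3; 1,1)
    (4; —)
    (4; 1)
    (4; 1)
    (5; 1)


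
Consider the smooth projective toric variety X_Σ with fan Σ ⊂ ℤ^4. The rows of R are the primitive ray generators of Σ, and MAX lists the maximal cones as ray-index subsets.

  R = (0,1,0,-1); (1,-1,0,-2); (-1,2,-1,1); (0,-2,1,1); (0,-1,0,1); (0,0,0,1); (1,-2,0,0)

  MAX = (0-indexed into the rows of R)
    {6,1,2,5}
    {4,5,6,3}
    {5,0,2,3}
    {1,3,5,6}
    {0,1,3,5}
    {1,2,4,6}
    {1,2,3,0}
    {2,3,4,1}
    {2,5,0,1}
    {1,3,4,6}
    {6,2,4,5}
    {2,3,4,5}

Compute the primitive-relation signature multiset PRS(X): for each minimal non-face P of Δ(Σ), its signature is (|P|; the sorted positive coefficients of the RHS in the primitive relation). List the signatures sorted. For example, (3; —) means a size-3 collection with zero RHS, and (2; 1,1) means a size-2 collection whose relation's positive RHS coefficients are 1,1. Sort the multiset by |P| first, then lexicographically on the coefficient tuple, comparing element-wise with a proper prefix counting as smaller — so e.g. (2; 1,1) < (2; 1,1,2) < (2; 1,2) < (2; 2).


5 collections generate NE(X_Σ); each relation:

  P = {0,4}:  v_{0} + v_{4} = 0 ; sig = (2; —)
  P = {0,6}:  v_{0} + v_{6} = v_{1} + v_{5} ; sig = (2; 1,1)
  P = {1,4,5}:  v_{1} + v_{4} + v_{5} = v_{6} ; sig = (3; 1)
  P = {2,3,6}:  v_{2} + v_{3} + v_{6} = 2·v_{4} ; sig = (3; 2)
  P = {1,2,3,5}:  v_{1} + v_{2} + v_{3} + v_{5} = v_{4} ; sig = (4; 1)

Sorted signature multiset PRS(X):
    |P|=2: 2 collections, coeffs (), (1,1)
    |P|=3: 2 collections, coeffs (1), (2)
    |P|=4: 1 collection, coeffs (1)


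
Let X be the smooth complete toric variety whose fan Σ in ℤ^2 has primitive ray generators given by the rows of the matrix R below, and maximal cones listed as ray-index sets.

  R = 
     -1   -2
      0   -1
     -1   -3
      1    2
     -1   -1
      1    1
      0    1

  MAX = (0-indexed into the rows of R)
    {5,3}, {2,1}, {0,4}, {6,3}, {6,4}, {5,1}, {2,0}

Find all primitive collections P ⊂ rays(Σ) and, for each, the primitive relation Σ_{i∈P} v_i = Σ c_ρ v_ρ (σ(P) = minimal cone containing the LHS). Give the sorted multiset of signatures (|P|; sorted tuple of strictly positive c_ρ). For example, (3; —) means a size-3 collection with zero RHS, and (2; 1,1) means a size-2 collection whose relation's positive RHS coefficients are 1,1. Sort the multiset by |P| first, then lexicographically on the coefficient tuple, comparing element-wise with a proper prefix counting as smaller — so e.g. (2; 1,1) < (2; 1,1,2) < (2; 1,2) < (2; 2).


14 minimal non-faces of Δ(Σ) (on 7 rays):

  {0,3}:  v_{0} + v_{3} = 0 ; sig = (2; —)
  {1,6}:  v_{1} + v_{6} = 0 ; sig = (2; —)
  {4,5}:  v_{4} + v_{5} = 0 ; sig = (2; —)
  {0,1}:  v_{0} + v_{1} = v_{2} ; sig = (2; 1)
  {0,5}:  v_{0} + v_{5} = v_{1} ; sig = (2; 1)
  {0,6}:  v_{0} + v_{6} = v_{4} ; sig = (2; 1)
  {1,3}:  v_{1} + v_{3} = v_{5} ; sig = (2; 1)
  {1,4}:  v_{1} + v_{4} = v_{0} ; sig = (2; 1)
  {2,3}:  v_{2} + v_{3} = v_{1} ; sig = (2; 1)
  {2,6}:  v_{2} + v_{6} = v_{0} ; sig = (2; 1)
  {3,4}:  v_{3} + v_{4} = v_{6} ; sig = (2; 1)
  {5,6}:  v_{5} + v_{6} = v_{3} ; sig = (2; 1)
  {2,4}:  v_{2} + v_{4} = 2·v_{0} ; sig = (2; 2)
  {2,5}:  v_{2} + v_{5} = 2·v_{1} ; sig = (2; 2)

so the primitive-relation signature multiset is
    (2; —)
    (2; —)
    (2; —)
    (2; 1)
    (2; 1)
    (2; 1)
    (2; 1)
    (2; 1)
    (2; 1)
    (2; 1)
    (2; 1)
    (2; 1)
    (2; 2)
    (2; 2)


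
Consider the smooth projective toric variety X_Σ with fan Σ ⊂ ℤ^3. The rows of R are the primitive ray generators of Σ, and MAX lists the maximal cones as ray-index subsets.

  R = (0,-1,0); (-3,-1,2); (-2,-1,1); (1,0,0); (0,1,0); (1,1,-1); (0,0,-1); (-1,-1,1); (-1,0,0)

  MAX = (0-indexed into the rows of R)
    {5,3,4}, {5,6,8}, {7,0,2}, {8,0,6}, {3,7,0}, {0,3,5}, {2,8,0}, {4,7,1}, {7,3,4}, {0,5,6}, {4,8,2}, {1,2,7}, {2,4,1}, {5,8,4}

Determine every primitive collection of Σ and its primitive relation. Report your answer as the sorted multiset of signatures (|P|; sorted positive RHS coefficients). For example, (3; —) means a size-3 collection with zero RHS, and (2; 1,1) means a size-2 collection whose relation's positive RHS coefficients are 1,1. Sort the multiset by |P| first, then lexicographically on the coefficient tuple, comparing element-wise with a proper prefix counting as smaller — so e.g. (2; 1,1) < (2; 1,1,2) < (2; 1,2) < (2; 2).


Primitive collections (17):

  {0,4}:  v_{0} + v_{4} = 0  ⇒ sig = (2; —)
  {3,8}:  v_{3} + v_{8} = 0  ⇒ sig = (2; —)
  {5,7}:  v_{5} + v_{7} = 0  ⇒ sig = (2; —)
  {2,3}:  v_{2} + v_{3} = v_{7}  ⇒ sig = (2; 1)
  {2,5}:  v_{2} + v_{5} = v_{8}  ⇒ sig = (2; 1)
  {7,8}:  v_{7} + v_{8} = v_{2}  ⇒ sig = (2; 1)
  {0,1}:  v_{0} + v_{1} = v_{2} + v_{7}  ⇒ sig = (2; 1,1)
  {1,5}:  v_{1} + v_{5} = v_{2} + v_{4}  ⇒ sig = (2; 1,1)
  {1,6}:  v_{1} + v_{6} = v_{2} + v_{8}  ⇒ sig = (2; 1,1)
  {3,6}:  v_{3} + v_{6} = v_{0} + v_{5}  ⇒ sig = (2; 1,1)
  {4,6}:  v_{4} + v_{6} = v_{5} + v_{8}  ⇒ sig = (2; 1,1)
  {6,7}:  v_{6} + v_{7} = v_{0} + v_{8}  ⇒ sig = (2; 1,1)
  {1,3}:  v_{1} + v_{3} = v_{4} + 2·v_{7}  ⇒ sig = (2; 1,2)
  {1,8}:  v_{1} + v_{8} = 2·v_{2} + v_{4}  ⇒ sig = (2; 1,2)
  {2,6}:  v_{2} + v_{6} = v_{0} + 2·v_{8}  ⇒ sig = (2; 1,2)
  {0,5,8}:  v_{0} + v_{5} + v_{8} = v_{6}  ⇒ sig = (3; 1)
  {2,4,7}:  v_{2} + v_{4} + v_{7} = v_{1}  ⇒ sig = (3; 1)

Signatures (|P|; sorted positive RHS coefficients), sorted:
[(2; —), (2; —), (2; —), (2; 1), (2; 1), (2; 1), (2; 1,1), (2; 1,1), (2; 1,1), (2; 1,1), (2; 1,1), (2; 1,1), (2; 1,2), (2; 1,2), (2; 1,2), (3; 1), (3; 1)]


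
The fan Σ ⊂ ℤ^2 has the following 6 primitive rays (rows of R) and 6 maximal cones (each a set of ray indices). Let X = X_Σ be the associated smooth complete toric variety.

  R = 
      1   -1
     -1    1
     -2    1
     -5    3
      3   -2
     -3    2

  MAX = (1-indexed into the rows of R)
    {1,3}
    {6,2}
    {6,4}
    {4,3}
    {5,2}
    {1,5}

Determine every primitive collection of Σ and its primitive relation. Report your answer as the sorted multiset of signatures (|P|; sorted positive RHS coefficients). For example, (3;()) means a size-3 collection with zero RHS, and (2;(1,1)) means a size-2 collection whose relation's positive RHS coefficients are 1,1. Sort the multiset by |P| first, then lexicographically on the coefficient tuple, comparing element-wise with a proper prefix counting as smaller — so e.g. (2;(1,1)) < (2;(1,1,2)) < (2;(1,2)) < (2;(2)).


|primitive collections| = 9. Relations:

  {1,2}:  v_{1} + v_{2} = 0  →  sig = (2;())
  {5,6}:  v_{5} + v_{6} = 0  →  sig = (2;())
  {1,6}:  v_{1} + v_{6} = v_{3}  →  sig = (2;(1))
  {2,3}:  v_{2} + v_{3} = v_{6}  →  sig = (2;(1))
  {3,5}:  v_{3} + v_{5} = v_{1}  →  sig = (2;(1))
  {3,6}:  v_{3} + v_{6} = v_{4}  →  sig = (2;(1))
  {4,5}:  v_{4} + v_{5} = v_{3}  →  sig = (2;(1))
  {1,4}:  v_{1} + v_{4} = 2·v_{3}  →  sig = (2;(2))
  {2,4}:  v_{2} + v_{4} = 2·v_{6}  →  sig = (2;(2))

Signatures (|P|; sorted positive RHS coefficients), sorted:
    |P|=2: 9 collections, coeffs (), (), (1), (1), (1), (1), (1), (2), (2)


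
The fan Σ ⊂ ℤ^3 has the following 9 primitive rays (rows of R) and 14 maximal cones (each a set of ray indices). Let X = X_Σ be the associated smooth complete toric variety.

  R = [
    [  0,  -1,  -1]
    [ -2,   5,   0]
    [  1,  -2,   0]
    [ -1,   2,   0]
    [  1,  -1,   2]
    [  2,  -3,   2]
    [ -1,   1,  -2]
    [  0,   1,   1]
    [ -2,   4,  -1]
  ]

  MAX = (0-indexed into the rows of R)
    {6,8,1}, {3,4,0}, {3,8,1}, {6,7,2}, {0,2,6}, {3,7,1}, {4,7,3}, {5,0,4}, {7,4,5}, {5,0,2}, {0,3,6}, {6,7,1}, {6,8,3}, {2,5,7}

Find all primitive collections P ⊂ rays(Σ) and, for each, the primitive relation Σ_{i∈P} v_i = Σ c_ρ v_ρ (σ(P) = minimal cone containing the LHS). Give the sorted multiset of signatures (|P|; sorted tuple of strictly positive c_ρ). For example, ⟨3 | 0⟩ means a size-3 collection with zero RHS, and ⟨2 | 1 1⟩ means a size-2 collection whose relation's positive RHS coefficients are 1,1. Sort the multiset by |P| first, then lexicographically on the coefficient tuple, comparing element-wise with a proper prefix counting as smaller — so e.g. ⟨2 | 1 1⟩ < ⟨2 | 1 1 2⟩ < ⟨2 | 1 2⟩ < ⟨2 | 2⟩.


Minimal non-faces — 17 found among 9 rays, 14 max cones:

  • {0,7}:  v_{0} + v_{7} = 0 ; sig = ⟨2 | 0⟩
  • {2,3}:  v_{2} + v_{3} = 0 ; sig = ⟨2 | 0⟩
  • {4,6}:  v_{4} + v_{6} = 0 ; sig = ⟨2 | 0⟩
  • {0,1}:  v_{0} + v_{1} = v_{8} ; sig = ⟨2 | 1⟩
  • {2,4}:  v_{2} + v_{4} = v_{5} ; sig = ⟨2 | 1⟩
  • {3,5}:  v_{3} + v_{5} = v_{4} ; sig = ⟨2 | 1⟩
  • {5,6}:  v_{5} + v_{6} = v_{2} ; sig = ⟨2 | 1⟩
  • {5,8}:  v_{5} + v_{8} = v_{7} ; sig = ⟨2 | 1⟩
  • {7,8}:  v_{7} + v_{8} = v_{1} ; sig = ⟨2 | 1⟩
  • {0,8}:  v_{0} + v_{8} = v_{3} + v_{6} ; sig = ⟨2 | 1 1⟩
  • {2,8}:  v_{2} + v_{8} = v_{6} + v_{7} ; sig = ⟨2 | 1 1⟩
  • {4,8}:  v_{4} + v_{8} = v_{3} + v_{7} ; sig = ⟨2 | 1 1⟩
  • {1,2}:  v_{1} + v_{2} = v_{6} + 2·v_{7} ; sig = ⟨2 | 1 2⟩
  • {1,4}:  v_{1} + v_{4} = v_{3} + 2·v_{7} ; sig = ⟨2 | 1 2⟩
  • {1,5}:  v_{1} + v_{5} = 2·v_{7} ; sig = ⟨2 | 2⟩
  • {3,6,7}:  v_{3} + v_{6} + v_{7} = v_{8} ; sig = ⟨3 | 1⟩
  • {1,3,6}:  v_{1} + v_{3} + v_{6} = 2·v_{8} ; sig = ⟨3 | 2⟩

Sorted signature multiset PRS(X):
    ⟨2 | 0⟩
    ⟨2 | 0⟩
    ⟨2 | 0⟩
    ⟨2 | 1⟩
    ⟨2 | 1⟩
    ⟨2 | 1⟩
    ⟨2 | 1⟩
    ⟨2 | 1⟩
    ⟨2 | 1⟩
    ⟨2 | 1 1⟩
    ⟨2 | 1 1⟩
    ⟨2 | 1 1⟩
    ⟨2 | 1 2⟩
    ⟨2 | 1 2⟩
    ⟨2 | 2⟩
    ⟨3 | 1⟩
    ⟨3 | 2⟩
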